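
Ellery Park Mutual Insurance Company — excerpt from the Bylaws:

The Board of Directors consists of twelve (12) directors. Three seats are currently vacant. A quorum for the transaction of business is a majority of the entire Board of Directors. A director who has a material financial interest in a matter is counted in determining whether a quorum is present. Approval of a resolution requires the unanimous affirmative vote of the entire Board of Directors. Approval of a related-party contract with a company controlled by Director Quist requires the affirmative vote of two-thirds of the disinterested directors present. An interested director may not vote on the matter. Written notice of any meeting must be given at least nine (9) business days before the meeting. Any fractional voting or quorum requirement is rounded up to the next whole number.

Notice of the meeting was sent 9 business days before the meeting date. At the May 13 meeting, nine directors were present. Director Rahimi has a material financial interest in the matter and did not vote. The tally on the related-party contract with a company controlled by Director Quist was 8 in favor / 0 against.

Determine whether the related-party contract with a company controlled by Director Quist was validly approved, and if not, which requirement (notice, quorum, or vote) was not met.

Valid — all requirements satisfied.

Notice: 9 business days given; 9 required (9 ≥ 9). Satisfied.
Quorum: 9 present (interested directors count toward quorum); quorum is 7. Satisfied.
Vote: the related-party contract with a company controlled by Director Quist requires two-thirds of the disinterested directors present (9 − 1 = 8). 2/3 of 8 = 5.33, rounded up to 6, so 6 affirmative votes are needed; 8 voted in favor. Satisfied.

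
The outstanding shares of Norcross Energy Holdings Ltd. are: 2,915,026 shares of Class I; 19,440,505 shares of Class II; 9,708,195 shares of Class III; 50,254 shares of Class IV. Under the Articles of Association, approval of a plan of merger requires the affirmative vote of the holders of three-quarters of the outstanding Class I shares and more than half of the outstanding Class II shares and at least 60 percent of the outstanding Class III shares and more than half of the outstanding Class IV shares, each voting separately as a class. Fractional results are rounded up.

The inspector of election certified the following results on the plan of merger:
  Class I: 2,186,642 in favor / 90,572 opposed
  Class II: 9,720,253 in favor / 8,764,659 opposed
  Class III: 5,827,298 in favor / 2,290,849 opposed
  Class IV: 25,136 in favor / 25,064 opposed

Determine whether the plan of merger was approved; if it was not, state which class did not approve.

Approved — every class gave the required vote.

Class I: 3/4 of 2915026 = 2186269.50, rounded up to 2186270; 2,186,270 required, 2,186,642 in favor — approved.
Class II: a majority of 19440505 is 9720253; 9,720,253 required, 9,720,253 in favor — approved.
Class III: 3/5 of 9708195 = 5824917; 5,824,917 required, 5,827,298 in favor — approved.
Class IV: a majority of 50254 is 25128; 25,128 required, 25,136 in favor — approved.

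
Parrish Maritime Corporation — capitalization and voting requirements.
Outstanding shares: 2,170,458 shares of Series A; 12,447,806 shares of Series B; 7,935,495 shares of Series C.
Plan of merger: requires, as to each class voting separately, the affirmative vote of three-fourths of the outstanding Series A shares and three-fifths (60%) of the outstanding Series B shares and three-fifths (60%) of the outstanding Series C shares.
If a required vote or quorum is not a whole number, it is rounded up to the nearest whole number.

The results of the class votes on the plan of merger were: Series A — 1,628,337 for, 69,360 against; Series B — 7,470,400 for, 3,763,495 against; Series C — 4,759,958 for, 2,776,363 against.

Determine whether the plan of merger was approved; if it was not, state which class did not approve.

Not approved — the Series C shares did not give the required vote.

Series A: 3/4 of 2170458 = 1627843.50, rounded up to 1627844; 1,627,844 required, 1,628,337 in favor — approved.
Series B: 3/5 of 12447806 = 7468683.60, rounded up to 7468684; 7,468,684 required, 7,470,400 in favor — approved.
Series C: 3/5 of 7935495 = 4761297; 4,761,297 required, 4,759,958 in favor — not approved.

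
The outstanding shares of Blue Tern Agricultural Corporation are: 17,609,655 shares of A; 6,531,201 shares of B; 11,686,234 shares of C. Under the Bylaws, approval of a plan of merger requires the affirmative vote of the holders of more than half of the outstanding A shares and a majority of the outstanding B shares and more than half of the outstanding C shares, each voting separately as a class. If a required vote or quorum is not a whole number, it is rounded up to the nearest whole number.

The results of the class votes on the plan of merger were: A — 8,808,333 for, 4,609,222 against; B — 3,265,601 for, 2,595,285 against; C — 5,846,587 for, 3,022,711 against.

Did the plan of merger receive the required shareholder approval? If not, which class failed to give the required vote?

Approved — every class gave the required vote.

A: a majority of 17609655 is 8804828; 8,804,828 required, 8,808,333 in favor — approved.
B: a majority of 6531201 is 3265601; 3,265,601 required, 3,265,601 in favor — approved.
C: a majority of 11686234 is 5843118; 5,843,118 required, 5,846,587 in favor — approved.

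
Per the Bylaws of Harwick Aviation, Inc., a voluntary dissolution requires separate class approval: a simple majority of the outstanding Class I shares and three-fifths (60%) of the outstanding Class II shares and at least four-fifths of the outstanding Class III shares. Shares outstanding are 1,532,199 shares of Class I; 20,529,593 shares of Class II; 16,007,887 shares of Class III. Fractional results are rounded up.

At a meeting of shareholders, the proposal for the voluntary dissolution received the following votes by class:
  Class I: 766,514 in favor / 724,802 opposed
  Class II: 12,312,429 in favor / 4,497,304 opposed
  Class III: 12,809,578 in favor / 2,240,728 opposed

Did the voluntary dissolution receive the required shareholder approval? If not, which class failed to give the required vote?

Class I: a majority of 1532199 is 766100; 766,100 required, 766,514 in favor — approved.
Class II: 3/5 of 20529593 = 12317755.80, rounded up to 12317756; 12,317,756 required, 12,312,429 in favor — not approved.
Class III: 4/5 of 16007887 = 12806309.60, rounded up to 12806310; 12,806,310 required, 12,809,578 in favor — approved.

Not approved — the Class II shares did not give the required vote.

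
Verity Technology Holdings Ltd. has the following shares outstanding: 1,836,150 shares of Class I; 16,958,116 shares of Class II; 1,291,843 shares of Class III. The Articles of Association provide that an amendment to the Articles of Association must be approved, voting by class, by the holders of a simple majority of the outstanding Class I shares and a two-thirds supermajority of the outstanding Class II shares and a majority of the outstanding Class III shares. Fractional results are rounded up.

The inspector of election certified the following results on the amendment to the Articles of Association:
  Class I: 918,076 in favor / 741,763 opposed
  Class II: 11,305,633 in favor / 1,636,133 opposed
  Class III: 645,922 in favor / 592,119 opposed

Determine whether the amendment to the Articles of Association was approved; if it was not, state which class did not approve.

Class I: a majority of 1836150 is 918076; 918,076 required, 918,076 in favor — approved.
Class II: 2/3 of 16958116 = 11305410.67, rounded up to 11305411; 11,305,411 required, 11,305,633 in favor — approved.
Class III: a majority of 1291843 is 645922; 645,922 required, 645,922 in favor — approved.

Approved — every class gave the required vote.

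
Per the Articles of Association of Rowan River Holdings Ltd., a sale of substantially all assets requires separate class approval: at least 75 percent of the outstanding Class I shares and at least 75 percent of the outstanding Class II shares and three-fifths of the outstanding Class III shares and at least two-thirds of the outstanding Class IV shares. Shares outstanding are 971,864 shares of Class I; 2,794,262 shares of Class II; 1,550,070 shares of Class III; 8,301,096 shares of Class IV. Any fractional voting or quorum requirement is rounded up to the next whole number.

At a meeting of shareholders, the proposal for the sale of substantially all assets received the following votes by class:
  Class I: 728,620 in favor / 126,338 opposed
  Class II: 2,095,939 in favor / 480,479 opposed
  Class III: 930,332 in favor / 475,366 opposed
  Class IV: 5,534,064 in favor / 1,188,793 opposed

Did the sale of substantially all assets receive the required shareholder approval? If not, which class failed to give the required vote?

Not approved — the Class I shares did not give the required vote.

Class I: 3/4 of 971864 = 728898; 728,898 required, 728,620 in favor — not approved.
Class II: 3/4 of 2794262 = 2095696.50, rounded up to 2095697; 2,095,697 required, 2,095,939 in favor — approved.
Class III: 3/5 of 1550070 = 930042; 930,042 required, 930,332 in favor — approved.
Class IV: 2/3 of 8301096 = 5534064; 5,534,064 required, 5,534,064 in favor — approved.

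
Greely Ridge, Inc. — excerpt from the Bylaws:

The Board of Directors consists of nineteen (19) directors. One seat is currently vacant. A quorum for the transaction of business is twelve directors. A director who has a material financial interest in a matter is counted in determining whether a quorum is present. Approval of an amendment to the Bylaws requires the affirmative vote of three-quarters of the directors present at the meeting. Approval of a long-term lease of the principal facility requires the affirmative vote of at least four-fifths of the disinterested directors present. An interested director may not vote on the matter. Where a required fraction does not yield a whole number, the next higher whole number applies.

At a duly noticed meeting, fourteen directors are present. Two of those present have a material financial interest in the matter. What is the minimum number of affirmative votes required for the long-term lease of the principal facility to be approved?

The long-term lease of the principal facility requires four-fifths of the disinterested directors present (14 − 2 = 12).
4/5 of 12 = 9.60, rounded up to 10.

10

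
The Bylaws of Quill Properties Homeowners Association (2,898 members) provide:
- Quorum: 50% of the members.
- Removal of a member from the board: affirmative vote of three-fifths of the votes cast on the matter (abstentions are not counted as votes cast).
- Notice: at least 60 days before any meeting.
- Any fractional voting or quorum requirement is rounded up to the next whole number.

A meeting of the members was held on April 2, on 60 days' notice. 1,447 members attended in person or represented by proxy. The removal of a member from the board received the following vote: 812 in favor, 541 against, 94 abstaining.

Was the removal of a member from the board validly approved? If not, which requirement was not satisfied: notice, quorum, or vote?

Notice: 60 days given; 60 required. Satisfied.
Quorum: 50% of 2,898 = 1,449; 1,447 present. Not satisfied.
Vote: requires three-fifths of the votes cast (1,447 − 94 abstaining = 1,353); 3/5 of 1353 = 811.80, rounded up to 812, so 812 needed; 812 in favor. Satisfied.

Invalid — quorum requirement not satisfied.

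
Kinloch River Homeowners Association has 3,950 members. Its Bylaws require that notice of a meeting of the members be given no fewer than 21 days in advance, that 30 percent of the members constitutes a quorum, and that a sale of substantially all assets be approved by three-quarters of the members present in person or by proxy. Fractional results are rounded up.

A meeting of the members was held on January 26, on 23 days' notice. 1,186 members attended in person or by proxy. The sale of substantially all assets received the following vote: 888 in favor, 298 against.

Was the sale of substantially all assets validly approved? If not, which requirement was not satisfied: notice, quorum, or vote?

Notice: 23 days given; 21 required. Satisfied.
Quorum: 30% of 3,950 = 1,185; 1,186 present. Satisfied.
Vote: requires three-fourths of those present (1,186); 3/4 of 1186 = 889.50, rounded up to 890, so 890 needed; 888 in favor. Not satisfied.

Invalid — vote requirement not satisfied.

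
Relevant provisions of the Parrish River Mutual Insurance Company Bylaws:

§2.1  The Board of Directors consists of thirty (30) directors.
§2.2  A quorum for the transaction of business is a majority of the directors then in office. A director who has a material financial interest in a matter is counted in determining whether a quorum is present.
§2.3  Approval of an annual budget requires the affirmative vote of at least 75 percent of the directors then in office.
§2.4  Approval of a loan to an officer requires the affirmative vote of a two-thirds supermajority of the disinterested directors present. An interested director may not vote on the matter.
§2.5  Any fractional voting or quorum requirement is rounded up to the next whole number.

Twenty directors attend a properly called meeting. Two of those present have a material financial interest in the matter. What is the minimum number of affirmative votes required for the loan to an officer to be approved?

12

The loan to an officer requires two-thirds of the disinterested directors present (20 − 2 = 18).
2/3 of 18 = 12.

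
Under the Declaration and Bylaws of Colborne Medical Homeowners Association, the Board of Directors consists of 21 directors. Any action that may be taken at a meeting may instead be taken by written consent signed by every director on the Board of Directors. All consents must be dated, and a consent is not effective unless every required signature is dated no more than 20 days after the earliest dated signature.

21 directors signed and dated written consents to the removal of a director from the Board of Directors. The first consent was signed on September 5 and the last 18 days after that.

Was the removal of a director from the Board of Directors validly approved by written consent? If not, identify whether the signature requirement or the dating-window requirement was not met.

Signatures required: all of 21 — unanimous means all 21, so 21 needed; 21 signed. Sufficient.
Dating window: the latest signature is 18 days after the earliest; the limit is 20 days. Within the window.

Effective — both the signature and dating-window requirements are satisfied.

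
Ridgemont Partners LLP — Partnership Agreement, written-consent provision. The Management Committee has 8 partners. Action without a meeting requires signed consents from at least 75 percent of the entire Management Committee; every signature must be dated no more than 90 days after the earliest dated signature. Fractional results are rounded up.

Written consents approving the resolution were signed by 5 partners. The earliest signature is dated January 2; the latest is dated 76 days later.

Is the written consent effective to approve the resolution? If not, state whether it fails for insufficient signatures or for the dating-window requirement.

Signatures required: at least 75 percent of 8 — 3/4 of 8 = 6, so 6 needed; 5 signed. Insufficient.
Dating window: the latest signature is 76 days after the earliest; the limit is 90 days. Within the window.

Not effective — insufficient signatures.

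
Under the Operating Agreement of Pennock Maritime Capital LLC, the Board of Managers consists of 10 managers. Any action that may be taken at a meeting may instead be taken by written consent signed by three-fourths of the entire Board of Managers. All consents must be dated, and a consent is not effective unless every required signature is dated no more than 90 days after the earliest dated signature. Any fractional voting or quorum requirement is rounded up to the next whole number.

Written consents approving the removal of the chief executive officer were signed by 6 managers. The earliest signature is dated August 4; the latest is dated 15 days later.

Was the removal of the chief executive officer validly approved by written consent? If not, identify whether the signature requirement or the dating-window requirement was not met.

Signatures required: three-fourths of 10 — 3/4 of 10 = 7.50, rounded up to 8, so 8 needed; 6 signed. Insufficient.
Dating window: the latest signature is 15 days after the earliest; the limit is 90 days. Within the window.

Not effective — insufficient signatures.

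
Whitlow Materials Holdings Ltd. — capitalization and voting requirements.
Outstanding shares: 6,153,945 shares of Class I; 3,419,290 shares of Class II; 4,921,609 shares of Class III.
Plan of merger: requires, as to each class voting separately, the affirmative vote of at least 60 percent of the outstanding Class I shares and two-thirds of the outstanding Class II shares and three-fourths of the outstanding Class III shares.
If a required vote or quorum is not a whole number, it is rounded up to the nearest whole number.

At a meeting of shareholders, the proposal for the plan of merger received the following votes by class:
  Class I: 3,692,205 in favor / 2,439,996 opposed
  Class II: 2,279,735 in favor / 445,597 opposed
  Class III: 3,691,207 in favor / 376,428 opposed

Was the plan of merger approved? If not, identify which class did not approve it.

Class I: 3/5 of 6153945 = 3692367; 3,692,367 required, 3,692,205 in favor — not approved.
Class II: 2/3 of 3419290 = 2279526.67, rounded up to 2279527; 2,279,527 required, 2,279,735 in favor — approved.
Class III: 3/4 of 4921609 = 3691206.75, rounded up to 3691207; 3,691,207 required, 3,691,207 in favor — approved.

Not approved — the Class I shares did not give the required vote.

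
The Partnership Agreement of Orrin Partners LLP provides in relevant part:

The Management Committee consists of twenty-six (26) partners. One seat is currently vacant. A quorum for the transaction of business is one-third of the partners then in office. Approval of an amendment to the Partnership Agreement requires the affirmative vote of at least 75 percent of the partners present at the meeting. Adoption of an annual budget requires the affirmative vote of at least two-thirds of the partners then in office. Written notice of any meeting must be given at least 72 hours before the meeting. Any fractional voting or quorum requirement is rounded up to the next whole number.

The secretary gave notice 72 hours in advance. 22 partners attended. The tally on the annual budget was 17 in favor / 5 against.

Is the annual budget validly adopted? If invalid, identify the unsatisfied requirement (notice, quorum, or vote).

Valid — all requirements satisfied.

Notice: 72 hours given; 72 required (72 ≥ 72). Satisfied.
Quorum: 22 present; quorum is 9. Satisfied.
Vote: the annual budget requires two-thirds of the partners then in office (25). 2/3 of 25 = 16.67, rounded up to 17, so 17 affirmative votes are needed; 17 voted in favor. Satisfied.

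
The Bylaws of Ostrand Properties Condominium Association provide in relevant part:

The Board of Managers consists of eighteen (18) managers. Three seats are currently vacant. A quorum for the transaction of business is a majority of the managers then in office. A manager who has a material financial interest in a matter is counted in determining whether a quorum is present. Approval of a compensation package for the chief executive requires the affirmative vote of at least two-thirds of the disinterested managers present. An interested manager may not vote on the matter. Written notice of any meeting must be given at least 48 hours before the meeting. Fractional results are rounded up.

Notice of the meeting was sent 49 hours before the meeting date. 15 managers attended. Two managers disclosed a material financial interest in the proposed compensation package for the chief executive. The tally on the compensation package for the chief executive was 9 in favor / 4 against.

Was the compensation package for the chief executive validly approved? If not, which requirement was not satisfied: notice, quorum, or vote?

Notice: 49 hours given; 48 required (49 ≥ 48). Satisfied.
Quorum: 15 present (interested managers count toward quorum); quorum is 8. Satisfied.
Vote: the compensation package for the chief executive requires two-thirds of the disinterested managers present (15 − 2 = 13). 2/3 of 13 = 8.67, rounded up to 9, so 9 affirmative votes are needed; 9 voted in favor. Satisfied.

Valid — all requirements satisfied.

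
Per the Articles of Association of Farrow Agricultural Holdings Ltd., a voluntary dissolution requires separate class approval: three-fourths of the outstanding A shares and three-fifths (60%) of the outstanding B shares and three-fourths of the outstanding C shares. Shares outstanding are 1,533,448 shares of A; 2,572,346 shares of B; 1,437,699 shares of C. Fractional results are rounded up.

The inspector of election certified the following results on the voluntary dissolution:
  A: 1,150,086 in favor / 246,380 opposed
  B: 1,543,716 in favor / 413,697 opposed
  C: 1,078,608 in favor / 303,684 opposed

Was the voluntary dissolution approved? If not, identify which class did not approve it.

A: 3/4 of 1533448 = 1150086; 1,150,086 required, 1,150,086 in favor — approved.
B: 3/5 of 2572346 = 1543407.60, rounded up to 1543408; 1,543,408 required, 1,543,716 in favor — approved.
C: 3/4 of 1437699 = 1078274.25, rounded up to 1078275; 1,078,275 required, 1,078,608 in favor — approved.

Approved — every class gave the required vote.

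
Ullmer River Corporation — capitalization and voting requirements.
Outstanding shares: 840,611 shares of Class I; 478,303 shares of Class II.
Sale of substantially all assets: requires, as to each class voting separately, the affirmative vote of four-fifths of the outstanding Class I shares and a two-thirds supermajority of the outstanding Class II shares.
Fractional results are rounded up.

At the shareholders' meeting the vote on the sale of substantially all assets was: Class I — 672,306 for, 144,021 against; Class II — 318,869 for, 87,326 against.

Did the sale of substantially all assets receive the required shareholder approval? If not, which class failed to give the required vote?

Not approved — the Class I shares did not give the required vote.

Class I: 4/5 of 840611 = 672488.80, rounded up to 672489; 672,489 required, 672,306 in favor — not approved.
Class II: 2/3 of 478303 = 318868.67, rounded up to 318869; 318,869 required, 318,869 in favor — approved.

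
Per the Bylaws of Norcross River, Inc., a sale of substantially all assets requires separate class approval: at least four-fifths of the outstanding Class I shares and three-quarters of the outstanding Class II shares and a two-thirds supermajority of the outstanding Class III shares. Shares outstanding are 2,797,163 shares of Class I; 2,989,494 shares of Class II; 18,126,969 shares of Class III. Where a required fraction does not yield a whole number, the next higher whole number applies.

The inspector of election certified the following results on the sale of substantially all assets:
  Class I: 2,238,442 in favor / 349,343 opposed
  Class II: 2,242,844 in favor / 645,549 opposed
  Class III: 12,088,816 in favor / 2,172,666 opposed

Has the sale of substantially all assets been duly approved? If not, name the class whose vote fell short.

Class I: 4/5 of 2797163 = 2237730.40, rounded up to 2237731; 2,237,731 required, 2,238,442 in favor — approved.
Class II: 3/4 of 2989494 = 2242120.50, rounded up to 2242121; 2,242,121 required, 2,242,844 in favor — approved.
Class III: 2/3 of 18126969 = 12084646; 12,084,646 required, 12,088,816 in favor — approved.

Approved — every class gave the required vote.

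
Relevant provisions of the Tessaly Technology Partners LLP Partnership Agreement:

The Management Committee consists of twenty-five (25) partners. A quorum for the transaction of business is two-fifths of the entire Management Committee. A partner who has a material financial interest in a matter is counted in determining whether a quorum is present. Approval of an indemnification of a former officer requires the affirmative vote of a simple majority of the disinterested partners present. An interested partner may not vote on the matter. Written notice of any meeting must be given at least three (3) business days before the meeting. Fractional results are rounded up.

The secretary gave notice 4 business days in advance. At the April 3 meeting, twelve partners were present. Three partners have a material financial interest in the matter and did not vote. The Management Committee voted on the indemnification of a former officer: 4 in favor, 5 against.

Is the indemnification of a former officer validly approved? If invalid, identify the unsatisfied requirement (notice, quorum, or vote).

Invalid — vote requirement not satisfied.

Notice: 4 business days given; 3 required (4 ≥ 3). Satisfied.
Quorum: 12 present (interested partners count toward quorum); quorum is 10. Satisfied.
Vote: the indemnification of a former officer requires a majority of the disinterested partners present (12 − 3 = 9). A majority of 9 is 5, so 5 affirmative votes are needed; 4 voted in favor. Not satisfied.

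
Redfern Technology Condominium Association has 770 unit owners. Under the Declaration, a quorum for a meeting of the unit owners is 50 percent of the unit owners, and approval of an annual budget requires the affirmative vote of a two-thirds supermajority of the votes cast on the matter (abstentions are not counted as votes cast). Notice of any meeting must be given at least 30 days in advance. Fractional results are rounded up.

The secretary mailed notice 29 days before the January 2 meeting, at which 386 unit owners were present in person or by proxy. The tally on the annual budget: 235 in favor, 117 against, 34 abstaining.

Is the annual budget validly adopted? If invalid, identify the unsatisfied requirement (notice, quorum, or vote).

Notice: 29 days given; 30 required. Not satisfied.
Quorum: 50% of 770 = 385; 386 present. Satisfied.
Vote: requires two-thirds of the votes cast (386 − 34 abstaining = 352); 2/3 of 352 = 234.67, rounded up to 235, so 235 needed; 235 in favor. Satisfied.

Invalid — notice requirement not satisfied.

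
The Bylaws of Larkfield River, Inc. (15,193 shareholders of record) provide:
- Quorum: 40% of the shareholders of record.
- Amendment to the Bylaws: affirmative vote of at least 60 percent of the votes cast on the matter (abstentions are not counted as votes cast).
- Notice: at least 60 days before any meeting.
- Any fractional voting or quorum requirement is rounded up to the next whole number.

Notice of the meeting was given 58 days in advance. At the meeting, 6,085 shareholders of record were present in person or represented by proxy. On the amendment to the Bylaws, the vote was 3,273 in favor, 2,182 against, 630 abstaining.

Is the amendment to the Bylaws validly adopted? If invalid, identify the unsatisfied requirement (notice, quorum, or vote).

Invalid — notice requirement not satisfied.

Notice: 58 days given; 60 required. Not satisfied.
Quorum: 40% of 15,193 = 6,077.20, rounded up to 6,078; 6,085 present. Satisfied.
Vote: requires three-fifths of the votes cast (6,085 − 630 abstaining = 5,455); 3/5 of 5455 = 3273, so 3,273 needed; 3,273 in favor. Satisfied.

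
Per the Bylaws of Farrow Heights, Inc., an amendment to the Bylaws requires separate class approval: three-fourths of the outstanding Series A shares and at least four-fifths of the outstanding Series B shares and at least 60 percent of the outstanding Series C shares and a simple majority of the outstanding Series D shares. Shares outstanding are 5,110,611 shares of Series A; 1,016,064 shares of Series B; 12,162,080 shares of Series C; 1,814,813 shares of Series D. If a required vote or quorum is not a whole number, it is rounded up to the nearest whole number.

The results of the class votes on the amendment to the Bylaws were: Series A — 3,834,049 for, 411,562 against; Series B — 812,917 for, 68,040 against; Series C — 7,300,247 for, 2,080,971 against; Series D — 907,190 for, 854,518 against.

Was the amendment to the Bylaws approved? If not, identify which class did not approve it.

Not approved — the Series D shares did not give the required vote.

Series A: 3/4 of 5110611 = 3832958.25, rounded up to 3832959; 3,832,959 required, 3,834,049 in favor — approved.
Series B: 4/5 of 1016064 = 812851.20, rounded up to 812852; 812,852 required, 812,917 in favor — approved.
Series C: 3/5 of 12162080 = 7297248; 7,297,248 required, 7,300,247 in favor — approved.
Series D: a majority of 1814813 is 907407; 907,407 required, 907,190 in favor — not approved.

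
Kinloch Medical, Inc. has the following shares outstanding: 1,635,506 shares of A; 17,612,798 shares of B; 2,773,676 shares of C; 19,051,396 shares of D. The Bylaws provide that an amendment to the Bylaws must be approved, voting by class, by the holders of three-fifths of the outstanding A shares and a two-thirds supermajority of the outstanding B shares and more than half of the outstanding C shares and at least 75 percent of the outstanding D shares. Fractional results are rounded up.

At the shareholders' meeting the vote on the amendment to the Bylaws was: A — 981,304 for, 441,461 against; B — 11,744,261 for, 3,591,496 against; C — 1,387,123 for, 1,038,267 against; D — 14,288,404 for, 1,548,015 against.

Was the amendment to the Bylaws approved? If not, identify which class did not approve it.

A: 3/5 of 1635506 = 981303.60, rounded up to 981304; 981,304 required, 981,304 in favor — approved.
B: 2/3 of 17612798 = 11741865.33, rounded up to 11741866; 11,741,866 required, 11,744,261 in favor — approved.
C: a majority of 2773676 is 1386839; 1,386,839 required, 1,387,123 in favor — approved.
D: 3/4 of 19051396 = 14288547; 14,288,547 required, 14,288,404 in favor — not approved.

Not approved — the D shares did not give the required vote.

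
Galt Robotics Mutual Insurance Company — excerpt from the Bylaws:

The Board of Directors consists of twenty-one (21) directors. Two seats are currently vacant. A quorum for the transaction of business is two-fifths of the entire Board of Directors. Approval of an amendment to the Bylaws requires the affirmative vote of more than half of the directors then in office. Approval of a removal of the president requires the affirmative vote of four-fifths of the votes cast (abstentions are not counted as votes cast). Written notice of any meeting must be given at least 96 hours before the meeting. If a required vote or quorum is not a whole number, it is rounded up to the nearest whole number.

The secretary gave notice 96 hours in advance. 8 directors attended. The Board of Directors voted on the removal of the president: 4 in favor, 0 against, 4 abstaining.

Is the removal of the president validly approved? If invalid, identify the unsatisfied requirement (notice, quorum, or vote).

Invalid — quorum requirement not satisfied.

Notice: 96 hours given; 96 required (96 ≥ 96). Satisfied.
Quorum: 8 present; quorum is 9. Not satisfied.
Vote: the removal of the president requires four-fifths of the votes cast (8 present − 4 abstaining = 4). 4/5 of 4 = 3.20, rounded up to 4, so 4 affirmative votes are needed; 4 voted in favor. Satisfied. (Moot — without a quorum no business can be validly transacted.)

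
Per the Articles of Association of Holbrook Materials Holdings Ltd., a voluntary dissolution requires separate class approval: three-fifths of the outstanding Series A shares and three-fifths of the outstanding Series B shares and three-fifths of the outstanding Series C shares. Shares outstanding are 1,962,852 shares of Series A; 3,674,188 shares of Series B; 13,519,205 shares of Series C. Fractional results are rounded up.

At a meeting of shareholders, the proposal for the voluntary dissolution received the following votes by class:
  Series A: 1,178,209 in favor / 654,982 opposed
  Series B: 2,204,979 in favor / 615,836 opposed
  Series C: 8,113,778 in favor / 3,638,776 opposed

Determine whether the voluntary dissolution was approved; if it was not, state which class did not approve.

Series A: 3/5 of 1962852 = 1177711.20, rounded up to 1177712; 1,177,712 required, 1,178,209 in favor — approved.
Series B: 3/5 of 3674188 = 2204512.80, rounded up to 2204513; 2,204,513 required, 2,204,979 in favor — approved.
Series C: 3/5 of 13519205 = 8111523; 8,111,523 required, 8,113,778 in favor — approved.

Approved — every class gave the required vote.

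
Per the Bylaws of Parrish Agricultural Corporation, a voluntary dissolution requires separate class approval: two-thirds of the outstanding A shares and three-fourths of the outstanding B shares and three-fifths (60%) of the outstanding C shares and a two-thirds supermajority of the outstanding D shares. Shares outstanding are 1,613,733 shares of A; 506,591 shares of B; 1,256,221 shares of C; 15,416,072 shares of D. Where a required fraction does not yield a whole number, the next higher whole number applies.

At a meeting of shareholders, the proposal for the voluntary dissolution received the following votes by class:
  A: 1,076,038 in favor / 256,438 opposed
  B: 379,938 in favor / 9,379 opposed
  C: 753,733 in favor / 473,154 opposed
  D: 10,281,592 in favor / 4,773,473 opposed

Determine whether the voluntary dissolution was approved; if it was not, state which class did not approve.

Not approved — the B shares did not give the required vote.

A: 2/3 of 1613733 = 1075822; 1,075,822 required, 1,076,038 in favor — approved.
B: 3/4 of 506591 = 379943.25, rounded up to 379944; 379,944 required, 379,938 in favor — not approved.
C: 3/5 of 1256221 = 753732.60, rounded up to 753733; 753,733 required, 753,733 in favor — approved.
D: 2/3 of 15416072 = 10277381.33, rounded up to 10277382; 10,277,382 required, 10,281,592 in favor — approved.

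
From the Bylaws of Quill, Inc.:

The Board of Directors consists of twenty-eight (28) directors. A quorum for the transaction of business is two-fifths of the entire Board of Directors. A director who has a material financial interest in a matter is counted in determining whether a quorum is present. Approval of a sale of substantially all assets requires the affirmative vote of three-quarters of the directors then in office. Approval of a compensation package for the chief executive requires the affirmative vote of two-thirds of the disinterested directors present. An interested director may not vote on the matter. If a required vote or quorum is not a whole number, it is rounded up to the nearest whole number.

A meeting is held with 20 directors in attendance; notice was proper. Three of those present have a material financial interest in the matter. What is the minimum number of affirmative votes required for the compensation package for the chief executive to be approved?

12

The compensation package for the chief executive requires two-thirds of the disinterested directors present (20 − 3 = 17).
2/3 of 17 = 11.33, rounded up to 12.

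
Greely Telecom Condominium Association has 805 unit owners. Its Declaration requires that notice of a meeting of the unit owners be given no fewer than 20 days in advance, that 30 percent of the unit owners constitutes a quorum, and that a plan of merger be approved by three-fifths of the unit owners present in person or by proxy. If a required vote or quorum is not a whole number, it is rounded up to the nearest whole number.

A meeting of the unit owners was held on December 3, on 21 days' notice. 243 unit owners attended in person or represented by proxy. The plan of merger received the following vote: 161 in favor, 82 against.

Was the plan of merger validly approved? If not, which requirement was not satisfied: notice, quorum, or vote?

Notice: 21 days given; 20 required. Satisfied.
Quorum: 30% of 805 = 241.50, rounded up to 242; 243 present. Satisfied.
Vote: requires three-fifths of those present (243); 3/5 of 243 = 145.80, rounded up to 146, so 146 needed; 161 in favor. Satisfied.

Valid — all requirements satisfied.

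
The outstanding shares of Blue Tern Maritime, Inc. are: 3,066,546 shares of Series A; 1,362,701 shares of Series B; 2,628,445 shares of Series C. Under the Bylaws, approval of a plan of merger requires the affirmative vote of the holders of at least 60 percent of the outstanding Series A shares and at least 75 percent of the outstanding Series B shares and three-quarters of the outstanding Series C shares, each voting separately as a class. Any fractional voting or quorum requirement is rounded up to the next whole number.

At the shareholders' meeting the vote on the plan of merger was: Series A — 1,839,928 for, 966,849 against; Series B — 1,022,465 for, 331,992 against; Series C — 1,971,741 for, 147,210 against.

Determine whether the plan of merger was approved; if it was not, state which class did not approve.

Series A: 3/5 of 3066546 = 1839927.60, rounded up to 1839928; 1,839,928 required, 1,839,928 in favor — approved.
Series B: 3/4 of 1362701 = 1022025.75, rounded up to 1022026; 1,022,026 required, 1,022,465 in favor — approved.
Series C: 3/4 of 2628445 = 1971333.75, rounded up to 1971334; 1,971,334 required, 1,971,741 in favor — approved.

Approved — every class gave the required vote.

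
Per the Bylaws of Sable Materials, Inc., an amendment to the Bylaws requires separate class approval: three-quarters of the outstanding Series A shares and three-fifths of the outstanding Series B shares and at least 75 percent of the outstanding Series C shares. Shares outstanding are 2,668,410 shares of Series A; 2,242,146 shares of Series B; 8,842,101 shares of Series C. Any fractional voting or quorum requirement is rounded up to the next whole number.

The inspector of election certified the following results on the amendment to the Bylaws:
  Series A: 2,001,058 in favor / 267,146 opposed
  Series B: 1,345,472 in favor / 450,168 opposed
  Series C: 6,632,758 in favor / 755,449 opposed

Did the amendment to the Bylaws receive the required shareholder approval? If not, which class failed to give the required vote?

Not approved — the Series A shares did not give the required vote.

Series A: 3/4 of 2668410 = 2001307.50, rounded up to 2001308; 2,001,308 required, 2,001,058 in favor — not approved.
Series B: 3/5 of 2242146 = 1345287.60, rounded up to 1345288; 1,345,288 required, 1,345,472 in favor — approved.
Series C: 3/4 of 8842101 = 6631575.75, rounded up to 6631576; 6,631,576 required, 6,632,758 in favor — approved.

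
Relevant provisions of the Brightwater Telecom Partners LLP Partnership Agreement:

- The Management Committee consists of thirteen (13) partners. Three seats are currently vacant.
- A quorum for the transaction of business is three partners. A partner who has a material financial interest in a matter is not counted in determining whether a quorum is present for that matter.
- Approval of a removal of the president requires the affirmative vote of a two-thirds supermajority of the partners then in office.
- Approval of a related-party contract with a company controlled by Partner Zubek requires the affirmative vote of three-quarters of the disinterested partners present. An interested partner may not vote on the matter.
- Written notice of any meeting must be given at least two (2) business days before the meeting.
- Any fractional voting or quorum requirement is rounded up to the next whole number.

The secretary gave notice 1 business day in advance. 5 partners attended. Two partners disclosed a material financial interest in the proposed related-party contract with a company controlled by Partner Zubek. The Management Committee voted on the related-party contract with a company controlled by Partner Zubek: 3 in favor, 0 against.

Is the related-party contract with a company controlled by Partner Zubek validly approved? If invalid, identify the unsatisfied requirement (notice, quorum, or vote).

Invalid — notice requirement not satisfied.

Notice: 1 business day given; 2 required (1 < 2). Not satisfied.
Quorum: 5 present, but the 2 interested partners do not count, leaving 3. Quorum is 3. Satisfied.
Vote: the related-party contract with a company controlled by Partner Zubek requires three-fourths of the disinterested partners present (5 − 2 = 3). 3/4 of 3 = 2.25, rounded up to 3, so 3 affirmative votes are needed; 3 voted in favor. Satisfied.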